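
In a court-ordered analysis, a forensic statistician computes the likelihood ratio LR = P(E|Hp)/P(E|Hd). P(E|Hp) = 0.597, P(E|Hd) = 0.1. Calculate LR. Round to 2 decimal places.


Likelihood ratio calculation:
LR = P(E|Hp) / P(E|Hd)
LR = 0.597 / 0.1
LR = 5.97

5.97


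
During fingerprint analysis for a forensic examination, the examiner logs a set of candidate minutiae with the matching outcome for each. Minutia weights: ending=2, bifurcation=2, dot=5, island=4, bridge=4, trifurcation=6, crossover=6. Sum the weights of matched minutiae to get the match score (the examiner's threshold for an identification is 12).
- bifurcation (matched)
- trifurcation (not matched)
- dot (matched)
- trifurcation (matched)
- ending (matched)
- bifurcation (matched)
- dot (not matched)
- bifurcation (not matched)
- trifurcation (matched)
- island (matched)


Weighted minutiae match score:
  bifurcation: matched, +2 (running total 2)
  trifurcation: not matched, +0
  dot: matched, +5 (running total 7)
  trifurcation: matched, +6 (running total 13)
  ending: matched, +2 (running total 15)
  bifurcation: matched, +2 (running total 17)
  dot: not matched, +0
  bifurcation: not matched, +0
  trifurcation: matched, +6 (running total 23)
  island: matched, +4 (running total 27)
Total score = 27
Threshold = 12; verdict = identification

27


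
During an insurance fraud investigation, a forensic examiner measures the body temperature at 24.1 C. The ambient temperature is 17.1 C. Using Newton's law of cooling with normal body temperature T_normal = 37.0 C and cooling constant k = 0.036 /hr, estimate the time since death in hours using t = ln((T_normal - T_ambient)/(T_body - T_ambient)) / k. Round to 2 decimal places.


Using Newton's law of cooling:
t = ln((T_normal - T_ambient) / (T_body - T_ambient)) / k
T_normal - T_ambient = 19.9
T_body - T_ambient = 7.0
Ratio = 2.842857
ln(ratio) = 1.04481
t = 1.04481 / 0.036 = 29.02 hours

29.02


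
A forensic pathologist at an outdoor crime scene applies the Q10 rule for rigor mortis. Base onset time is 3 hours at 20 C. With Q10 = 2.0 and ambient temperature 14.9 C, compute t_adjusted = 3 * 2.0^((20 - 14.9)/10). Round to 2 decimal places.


Rigor mortis time adjustment:
Exponent = (T_ref - T_actual) / 10 = (20 - 14.9) / 10 = 0.51
Q10 factor = 2.0^0.51 = 1.42405
t_adjusted = 3 * 1.42405 = 4.27 hours

4.27


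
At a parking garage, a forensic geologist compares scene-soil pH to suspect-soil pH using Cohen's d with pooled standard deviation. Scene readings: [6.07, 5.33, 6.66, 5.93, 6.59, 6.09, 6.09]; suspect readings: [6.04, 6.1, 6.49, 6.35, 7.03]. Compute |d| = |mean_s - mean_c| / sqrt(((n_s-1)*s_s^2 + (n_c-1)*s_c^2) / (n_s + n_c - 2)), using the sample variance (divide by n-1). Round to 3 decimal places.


Pooled-variance Cohen's d for soil pH comparison:
Scene mean = 42.76 / 7 = 6.108571
Suspect mean = 32.01 / 5 = 6.402
Scene sample variance s_s^2 = 0.196014
Suspect sample variance s_c^2 = 0.15677
Pooled variance = ((n_s-1)*s_s^2 + (n_c-1)*s_c^2) / (n_s + n_c - 2) = 0.180317
Pooled SD = sqrt(0.180317) = 0.424637
Mean difference = -0.293429
|d| = |-0.293429| / 0.424637 = 0.691

0.691


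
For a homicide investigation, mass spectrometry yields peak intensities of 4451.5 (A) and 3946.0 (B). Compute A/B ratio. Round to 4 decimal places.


Spectral peak ratio:
Peak A = 4451.5 counts
Peak B = 3946.0 counts
Ratio = 4451.5 / 3946.0 = 1.1281

1.1281


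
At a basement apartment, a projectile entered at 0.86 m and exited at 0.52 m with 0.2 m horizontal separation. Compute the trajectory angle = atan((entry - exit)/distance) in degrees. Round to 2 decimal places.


Bullet trajectory angle:
Height difference = 0.86 - 0.52 = 0.34 m
angle = atan(0.34 / 0.2)
angle = atan(1.7)
angle = 59.53 degrees

59.53


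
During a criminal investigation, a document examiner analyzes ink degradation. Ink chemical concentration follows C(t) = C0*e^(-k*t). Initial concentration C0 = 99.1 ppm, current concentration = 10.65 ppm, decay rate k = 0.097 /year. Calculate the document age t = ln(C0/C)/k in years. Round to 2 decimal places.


Document age estimation:
C0/C = 99.1 / 10.65 = 9.305164
ln(C0/C) = 2.23057
t = 2.23057 / 0.097 = 23.00 years

23.00


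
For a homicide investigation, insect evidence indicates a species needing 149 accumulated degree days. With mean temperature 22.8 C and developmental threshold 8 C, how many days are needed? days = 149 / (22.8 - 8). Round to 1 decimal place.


Insect development time:
Effective temperature = avg_temp - T_base = 22.8 - 8 = 14.8 C
Days = ADD / effective_temp = 149 / 14.8 = 10.1 days

10.1


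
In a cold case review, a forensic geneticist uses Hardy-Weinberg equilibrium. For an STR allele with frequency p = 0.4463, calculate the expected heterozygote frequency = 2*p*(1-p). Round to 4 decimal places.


Hardy-Weinberg heterozygote frequency:
q = 1 - p = 1 - 0.4463 = 0.5537
2pq = 2 * 0.4463 * 0.5537 = 0.4942

0.4942


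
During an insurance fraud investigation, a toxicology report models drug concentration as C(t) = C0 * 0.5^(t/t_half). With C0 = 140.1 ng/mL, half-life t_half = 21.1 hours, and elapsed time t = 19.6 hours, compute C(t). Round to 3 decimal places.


Drug concentration decay:
Number of half-lives = t / t_half = 19.6 / 21.1 = 0.92891
Decay factor = 0.5^0.92891 = 0.52525504
C(t) = 140.1 * 0.52525504 = 73.588 ng/mL

73.588


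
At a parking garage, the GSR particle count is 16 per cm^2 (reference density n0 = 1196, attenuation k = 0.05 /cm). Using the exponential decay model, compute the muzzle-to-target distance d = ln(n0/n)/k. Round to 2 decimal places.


GSR distance calculation:
n0/n = 1196 / 16 = 74.75
ln(n0/n) = 4.314149
d = 4.314149 / 0.05 = 86.28 cm

86.28


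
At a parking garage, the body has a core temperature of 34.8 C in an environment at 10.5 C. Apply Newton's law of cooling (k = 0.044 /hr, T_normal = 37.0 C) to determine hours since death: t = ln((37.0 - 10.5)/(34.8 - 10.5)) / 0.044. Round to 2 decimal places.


Using Newton's law of cooling:
t = ln((T_normal - T_ambient) / (T_body - T_ambient)) / k
T_normal - T_ambient = 26.5
T_body - T_ambient = 24.3
Ratio = 1.090535
ln(ratio) = 0.086668
t = 0.086668 / 0.044 = 1.97 hours

1.97


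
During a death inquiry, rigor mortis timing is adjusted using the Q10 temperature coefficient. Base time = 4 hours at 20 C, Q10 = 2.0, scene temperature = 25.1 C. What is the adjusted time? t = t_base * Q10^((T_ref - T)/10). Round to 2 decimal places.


Rigor mortis time adjustment:
Exponent = (T_ref - T_actual) / 10 = (20 - 25.1) / 10 = -0.51
Q10 factor = 2.0^-0.51 = 0.70222
t_adjusted = 4 * 0.70222 = 2.81 hours

2.81


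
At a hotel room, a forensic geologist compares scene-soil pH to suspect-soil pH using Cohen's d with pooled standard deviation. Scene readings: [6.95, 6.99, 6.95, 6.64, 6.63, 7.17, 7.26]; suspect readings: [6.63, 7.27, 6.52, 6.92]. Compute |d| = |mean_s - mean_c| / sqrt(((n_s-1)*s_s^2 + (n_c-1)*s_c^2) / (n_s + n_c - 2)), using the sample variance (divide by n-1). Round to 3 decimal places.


Pooled-variance Cohen's d for soil pH comparison:
Scene mean = 48.59 / 7 = 6.941429
Suspect mean = 27.34 / 4 = 6.835
Scene sample variance s_s^2 = 0.057348
Suspect sample variance s_c^2 = 0.112567
Pooled variance = ((n_s-1)*s_s^2 + (n_c-1)*s_c^2) / (n_s + n_c - 2) = 0.075754
Pooled SD = sqrt(0.075754) = 0.275234
Mean difference = 0.106429
|d| = |0.106429| / 0.275234 = 0.387

0.387


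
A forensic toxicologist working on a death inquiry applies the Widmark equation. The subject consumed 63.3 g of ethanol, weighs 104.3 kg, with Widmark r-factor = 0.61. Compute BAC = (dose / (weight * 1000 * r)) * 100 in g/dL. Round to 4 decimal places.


Applying the Widmark formula:
BAC = (dose_g / (body_wt * 1000 * r)) * 100
Denominator = 104.3 * 1000 * 0.61 = 63623
BAC = (63.3 / 63623) * 100
BAC = 0.0995 g/dL

0.0995


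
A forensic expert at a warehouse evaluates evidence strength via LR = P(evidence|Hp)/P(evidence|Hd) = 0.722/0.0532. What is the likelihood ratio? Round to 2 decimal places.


Likelihood ratio calculation:
LR = P(E|Hp) / P(E|Hd)
LR = 0.722 / 0.0532
LR = 13.57

13.57


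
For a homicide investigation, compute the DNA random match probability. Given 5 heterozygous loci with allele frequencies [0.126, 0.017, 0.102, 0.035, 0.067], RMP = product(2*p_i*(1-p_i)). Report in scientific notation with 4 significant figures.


Computing RMP for 5 loci:
Locus 1: 2 * 0.126 * 0.874 = 0.220248
Locus 2: 2 * 0.017 * 0.983 = 0.033422
Locus 3: 2 * 0.102 * 0.898 = 0.183192
Locus 4: 2 * 0.035 * 0.965 = 0.06755
Locus 5: 2 * 0.067 * 0.933 = 0.125022
RMP = 1.139e-05

1.139e-05


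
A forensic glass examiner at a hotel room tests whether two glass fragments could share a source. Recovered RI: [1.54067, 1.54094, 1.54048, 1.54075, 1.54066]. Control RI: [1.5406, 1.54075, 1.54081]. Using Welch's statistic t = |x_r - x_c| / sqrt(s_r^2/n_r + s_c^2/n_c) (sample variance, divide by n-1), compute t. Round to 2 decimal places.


Welch's t-criterion for glass RI comparison:
Recovered mean = sum / n_r = 7.7035 / 5 = 1.5407
Control mean = sum / n_c = 4.62216 / 3 = 1.54072
Recovered sample variance s_r^2 = 2.775e-08
Control sample variance s_c^2 = 1.17e-08
Welch SE (unpooled) = sqrt(s_r^2/n_r + s_c^2/n_c) = sqrt(5.55e-09 + 3.9e-09) = sqrt(9.45e-09) = 9.72111e-05
|mean_r - mean_c| = 2e-05
t = 2e-05 / 9.72111e-05 = 0.21

0.21


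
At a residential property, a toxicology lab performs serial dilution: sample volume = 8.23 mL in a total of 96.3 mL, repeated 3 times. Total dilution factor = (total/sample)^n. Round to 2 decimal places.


Dilution factor calculation:
Single dilution = V_total / V_sample = 96.3 / 8.23 ≈ 11.701094
Number of dilutions = 3
Total DF = (96.3 / 8.23)^3 (full precision, rounded at the end) = 1602.06

1602.06


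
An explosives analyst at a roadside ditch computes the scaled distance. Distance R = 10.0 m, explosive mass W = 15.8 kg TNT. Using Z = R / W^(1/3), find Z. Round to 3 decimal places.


Scaled distance calculation:
W^(1/3) = 15.8^(1/3) = 2.509299
Z = R / W^(1/3) = 10.0 / 2.509299
Z = 3.985 m/kg^(1/3)

3.985


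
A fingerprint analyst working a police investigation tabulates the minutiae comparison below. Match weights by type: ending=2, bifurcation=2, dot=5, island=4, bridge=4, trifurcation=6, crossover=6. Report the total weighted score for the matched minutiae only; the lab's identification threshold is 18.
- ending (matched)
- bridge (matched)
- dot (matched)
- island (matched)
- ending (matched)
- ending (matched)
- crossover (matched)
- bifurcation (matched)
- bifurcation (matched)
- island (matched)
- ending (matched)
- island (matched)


Weighted minutiae match score:
  ending: matched, +2 (running total 2)
  bridge: matched, +4 (running total 6)
  dot: matched, +5 (running total 11)
  island: matched, +4 (running total 15)
  ending: matched, +2 (running total 17)
  ending: matched, +2 (running total 19)
  crossover: matched, +6 (running total 25)
  bifurcation: matched, +2 (running total 27)
  bifurcation: matched, +2 (running total 29)
  island: matched, +4 (running total 33)
  ending: matched, +2 (running total 35)
  island: matched, +4 (running total 39)
Total score = 39
Threshold = 18; verdict = identification

39


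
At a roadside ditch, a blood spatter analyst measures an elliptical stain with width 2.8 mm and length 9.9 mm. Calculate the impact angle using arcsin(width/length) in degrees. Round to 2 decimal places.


Blood spatter impact angle calculation:
width / length = 2.8 / 9.9 = 0.282828
angle = arcsin(0.282828)
angle = 16.43 degrees

16.43


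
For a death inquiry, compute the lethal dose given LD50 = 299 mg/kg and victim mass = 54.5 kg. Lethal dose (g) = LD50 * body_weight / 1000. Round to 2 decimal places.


Lethal dose calculation:
Lethal dose = LD50 * body_weight / 1000
= 299 * 54.5 / 1000
= 16295.5 / 1000
= 16.30 g

16.30


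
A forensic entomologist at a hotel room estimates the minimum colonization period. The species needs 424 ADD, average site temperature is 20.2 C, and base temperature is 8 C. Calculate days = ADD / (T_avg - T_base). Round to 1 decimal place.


Insect development time:
Effective temperature = avg_temp - T_base = 20.2 - 8 = 12.2 C
Days = ADD / effective_temp = 424 / 12.2 = 34.8 days

34.8


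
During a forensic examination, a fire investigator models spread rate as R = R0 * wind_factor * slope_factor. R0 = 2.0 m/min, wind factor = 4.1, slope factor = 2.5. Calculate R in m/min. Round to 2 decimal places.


Fire spread rate calculation:
R = R0 * wind_factor * slope_factor
= 2.0 * 4.1 * 2.5
= 8.2 * 2.5
= 20.50 m/min

20.50


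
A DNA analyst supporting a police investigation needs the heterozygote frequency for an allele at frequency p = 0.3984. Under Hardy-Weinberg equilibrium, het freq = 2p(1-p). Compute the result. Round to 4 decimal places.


Hardy-Weinberg heterozygote frequency:
q = 1 - p = 1 - 0.3984 = 0.6016
2pq = 2 * 0.3984 * 0.6016 = 0.4794

0.4794


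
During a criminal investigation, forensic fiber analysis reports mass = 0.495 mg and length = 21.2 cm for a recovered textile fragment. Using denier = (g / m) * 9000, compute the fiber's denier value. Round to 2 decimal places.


Denier calculation:
Mass in grams = 0.495 mg / 1000 = 0.000495 g
Length in meters = 21.2 cm / 100 = 0.212 m
Linear density = mass / length = 0.000495 / 0.212 = 0.00233491 g/m
Denier = (g/m) * 9000 = 0.00233491 * 9000 = 21.01

21.01


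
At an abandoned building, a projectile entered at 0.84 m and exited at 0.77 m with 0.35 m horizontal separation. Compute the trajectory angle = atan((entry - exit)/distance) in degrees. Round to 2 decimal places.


Bullet trajectory angle:
Height difference = 0.84 - 0.77 = 0.07 m
angle = atan(0.07 / 0.35)
angle = atan(0.2)
angle = 11.31 degrees

11.31


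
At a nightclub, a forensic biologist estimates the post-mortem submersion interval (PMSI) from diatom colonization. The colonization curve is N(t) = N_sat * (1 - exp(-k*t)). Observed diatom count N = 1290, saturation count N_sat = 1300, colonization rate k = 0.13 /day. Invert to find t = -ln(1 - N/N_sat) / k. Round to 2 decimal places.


PMSI from diatom colonization curve:
N / N_sat = 1290 / 1300 = 0.992308
1 - N/N_sat = 0.007692
ln(1 - N/N_sat) = -4.867574
t = -ln(1 - N/N_sat) / k = -(-4.867574) / 0.13 = 37.44 days

37.44


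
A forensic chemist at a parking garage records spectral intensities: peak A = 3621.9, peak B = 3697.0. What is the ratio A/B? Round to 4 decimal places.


Spectral peak ratio:
Peak A = 3621.9 counts
Peak B = 3697.0 counts
Ratio = 3621.9 / 3697.0 = 0.9797

0.9797


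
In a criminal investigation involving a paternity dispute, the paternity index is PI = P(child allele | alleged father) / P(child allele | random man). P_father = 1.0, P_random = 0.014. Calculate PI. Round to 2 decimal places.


Paternity Index calculation:
PI = P(allele|father) / P(allele|random)
PI = 1.0 / 0.014
PI = 71.43

71.43


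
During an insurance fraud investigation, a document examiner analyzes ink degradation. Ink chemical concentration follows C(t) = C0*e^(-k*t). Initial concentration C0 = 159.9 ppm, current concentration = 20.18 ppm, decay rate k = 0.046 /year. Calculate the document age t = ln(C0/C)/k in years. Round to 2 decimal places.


Document age estimation:
C0/C = 159.9 / 20.18 = 7.923687
ln(C0/C) = 2.069857
t = 2.069857 / 0.046 = 45.00 years

45.00


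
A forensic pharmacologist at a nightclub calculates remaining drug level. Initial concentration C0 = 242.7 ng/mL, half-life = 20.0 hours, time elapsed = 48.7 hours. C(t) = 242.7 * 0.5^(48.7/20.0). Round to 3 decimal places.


Drug concentration decay:
Number of half-lives = t / t_half = 48.7 / 20.0 = 2.435
Decay factor = 0.5^2.435 = 0.18492344
C(t) = 242.7 * 0.18492344 = 44.881 ng/mL

44.881


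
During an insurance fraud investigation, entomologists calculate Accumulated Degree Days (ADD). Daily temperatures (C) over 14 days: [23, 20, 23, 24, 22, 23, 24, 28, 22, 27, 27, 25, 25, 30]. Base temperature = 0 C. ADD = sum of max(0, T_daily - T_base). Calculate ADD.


Computing ADD day by day:
Day 1: max(0, 23 - 0) = 23
Day 2: max(0, 20 - 0) = 20
Day 3: max(0, 23 - 0) = 23
Day 4: max(0, 24 - 0) = 24
Day 5: max(0, 22 - 0) = 22
Day 6: max(0, 23 - 0) = 23
Day 7: max(0, 24 - 0) = 24
Day 8: max(0, 28 - 0) = 28
Day 9: max(0, 22 - 0) = 22
Day 10: max(0, 27 - 0) = 27
Day 11: max(0, 27 - 0) = 27
Day 12: max(0, 25 - 0) = 25
Day 13: max(0, 25 - 0) = 25
Day 14: max(0, 30 - 0) = 30
Total ADD = 343

343


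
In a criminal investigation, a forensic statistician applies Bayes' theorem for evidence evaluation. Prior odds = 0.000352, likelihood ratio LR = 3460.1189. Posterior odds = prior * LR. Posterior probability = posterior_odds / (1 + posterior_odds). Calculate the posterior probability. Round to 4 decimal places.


Bayesian evidence evaluation:
Posterior odds = prior_odds * LR = 0.000352 * 3460.1189 = 1.217962
Posterior probability = posterior_odds / (1 + posterior_odds)
= 1.217962 / (1 + 1.217962)
= 1.217962 / 2.217962
= 0.5491

0.5491


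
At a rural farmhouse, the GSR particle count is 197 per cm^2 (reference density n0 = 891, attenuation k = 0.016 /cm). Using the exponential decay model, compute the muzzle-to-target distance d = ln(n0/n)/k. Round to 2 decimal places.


GSR distance calculation:
n0/n = 891 / 197 = 4.522843
ln(n0/n) = 1.509141
d = 1.509141 / 0.016 = 94.32 cm

94.32


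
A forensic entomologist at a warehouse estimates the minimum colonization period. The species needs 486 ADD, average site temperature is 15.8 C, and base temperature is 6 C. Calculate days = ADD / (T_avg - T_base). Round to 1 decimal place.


Insect development time:
Effective temperature = avg_temp - T_base = 15.8 - 6 = 9.8 C
Days = ADD / effective_temp = 486 / 9.8 = 49.6 days

49.6


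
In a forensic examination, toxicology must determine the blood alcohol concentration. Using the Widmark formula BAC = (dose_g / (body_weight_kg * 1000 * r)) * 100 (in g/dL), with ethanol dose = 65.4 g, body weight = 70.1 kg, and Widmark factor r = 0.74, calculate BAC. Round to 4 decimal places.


Applying the Widmark formula:
BAC = (dose_g / (body_wt * 1000 * r)) * 100
Denominator = 70.1 * 1000 * 0.74 = 51874
BAC = (65.4 / 51874) * 100
BAC = 0.1261 g/dL

0.1261


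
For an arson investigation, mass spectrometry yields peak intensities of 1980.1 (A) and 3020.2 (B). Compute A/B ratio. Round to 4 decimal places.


Spectral peak ratio:
Peak A = 1980.1 counts
Peak B = 3020.2 counts
Ratio = 1980.1 / 3020.2 = 0.6556

0.6556


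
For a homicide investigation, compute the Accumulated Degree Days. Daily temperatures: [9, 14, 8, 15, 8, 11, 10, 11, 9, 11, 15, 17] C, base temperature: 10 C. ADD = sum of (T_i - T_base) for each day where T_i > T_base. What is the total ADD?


Computing ADD day by day:
Day 1: max(0, 9 - 10) = 0
Day 2: max(0, 14 - 10) = 4
Day 3: max(0, 8 - 10) = 0
Day 4: max(0, 15 - 10) = 5
Day 5: max(0, 8 - 10) = 0
Day 6: max(0, 11 - 10) = 1
Day 7: max(0, 10 - 10) = 0
Day 8: max(0, 11 - 10) = 1
Day 9: max(0, 9 - 10) = 0
Day 10: max(0, 11 - 10) = 1
Day 11: max(0, 15 - 10) = 5
Day 12: max(0, 17 - 10) = 7
Total ADD = 24

24


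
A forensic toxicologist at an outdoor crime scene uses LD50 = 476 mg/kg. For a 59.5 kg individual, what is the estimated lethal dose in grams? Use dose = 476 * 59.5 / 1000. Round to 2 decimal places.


Lethal dose calculation:
Lethal dose = LD50 * body_weight / 1000
= 476 * 59.5 / 1000
= 28322 / 1000
= 28.32 g

28.32


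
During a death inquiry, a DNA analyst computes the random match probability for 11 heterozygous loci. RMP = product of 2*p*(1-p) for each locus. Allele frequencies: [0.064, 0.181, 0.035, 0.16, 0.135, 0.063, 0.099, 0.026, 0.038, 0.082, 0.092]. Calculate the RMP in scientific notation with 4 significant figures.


Computing RMP for 11 loci:
Locus 1: 2 * 0.064 * 0.936 = 0.119808
Locus 2: 2 * 0.181 * 0.819 = 0.296478
Locus 3: 2 * 0.035 * 0.965 = 0.06755
Locus 4: 2 * 0.16 * 0.84 = 0.2688
Locus 5: 2 * 0.135 * 0.865 = 0.23355
Locus 6: 2 * 0.063 * 0.937 = 0.118062
Locus 7: 2 * 0.099 * 0.901 = 0.178398
Locus 8: 2 * 0.026 * 0.974 = 0.050648
Locus 9: 2 * 0.038 * 0.962 = 0.073112
Locus 10: 2 * 0.082 * 0.918 = 0.150552
Locus 11: 2 * 0.092 * 0.908 = 0.167072
RMP = 2.955e-10

2.955e-10


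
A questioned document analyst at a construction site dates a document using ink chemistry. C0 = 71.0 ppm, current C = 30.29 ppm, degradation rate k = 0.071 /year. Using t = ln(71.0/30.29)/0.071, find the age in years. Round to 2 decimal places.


Document age estimation:
C0/C = 71.0 / 30.29 = 2.344008
ln(C0/C) = 0.851862
t = 0.851862 / 0.071 = 12.00 years

12.00


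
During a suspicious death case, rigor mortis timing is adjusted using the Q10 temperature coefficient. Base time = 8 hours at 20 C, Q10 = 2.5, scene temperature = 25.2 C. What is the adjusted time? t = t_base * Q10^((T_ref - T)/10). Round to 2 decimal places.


Rigor mortis time adjustment:
Exponent = (T_ref - T_actual) / 10 = (20 - 25.2) / 10 = -0.52
Q10 factor = 2.5^-0.52 = 0.62097
t_adjusted = 8 * 0.62097 = 4.97 hours

4.97


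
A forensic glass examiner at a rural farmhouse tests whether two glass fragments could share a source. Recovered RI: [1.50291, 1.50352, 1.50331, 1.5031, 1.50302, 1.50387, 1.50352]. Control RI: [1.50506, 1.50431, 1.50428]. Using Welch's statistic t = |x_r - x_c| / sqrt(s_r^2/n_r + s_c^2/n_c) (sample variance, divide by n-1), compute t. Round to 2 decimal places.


Welch's t-criterion for glass RI comparison:
Recovered mean = sum / n_r = 10.52325 / 7 = 1.5033214
Control mean = sum / n_c = 4.51365 / 3 = 1.50455
Recovered sample variance s_r^2 = 1.14848e-07
Control sample variance s_c^2 = 1.953e-07
Welch SE (unpooled) = sqrt(s_r^2/n_r + s_c^2/n_c) = sqrt(1.64068e-08 + 6.51e-08) = sqrt(8.15068e-08) = 0.000285494
|mean_r - mean_c| = 0.00122857
t = 0.00122857 / 0.000285494 = 4.30

4.30


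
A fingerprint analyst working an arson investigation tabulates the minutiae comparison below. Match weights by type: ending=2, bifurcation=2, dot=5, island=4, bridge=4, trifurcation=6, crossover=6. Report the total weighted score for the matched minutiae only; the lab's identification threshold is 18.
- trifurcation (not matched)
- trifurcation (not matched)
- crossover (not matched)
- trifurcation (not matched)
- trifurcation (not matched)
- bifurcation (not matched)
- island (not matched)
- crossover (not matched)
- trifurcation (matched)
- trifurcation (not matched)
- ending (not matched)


Weighted minutiae match score:
  trifurcation: not matched, +0
  trifurcation: not matched, +0
  crossover: not matched, +0
  trifurcation: not matched, +0
  trifurcation: not matched, +0
  bifurcation: not matched, +0
  island: not matched, +0
  crossover: not matched, +0
  trifurcation: matched, +6 (running total 6)
  trifurcation: not matched, +0
  ending: not matched, +0
Total score = 6
Threshold = 18; verdict = inconclusive

6


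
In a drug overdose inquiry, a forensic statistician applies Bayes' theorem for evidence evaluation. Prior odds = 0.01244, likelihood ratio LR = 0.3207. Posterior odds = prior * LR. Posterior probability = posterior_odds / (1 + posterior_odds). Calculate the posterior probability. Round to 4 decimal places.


Bayesian evidence evaluation:
Posterior odds = prior_odds * LR = 0.01244 * 0.3207 = 0.003989508
Posterior probability = posterior_odds / (1 + posterior_odds)
= 0.003989508 / (1 + 0.003989508)
= 0.003989508 / 1.003989508
= 0.0040

0.0040


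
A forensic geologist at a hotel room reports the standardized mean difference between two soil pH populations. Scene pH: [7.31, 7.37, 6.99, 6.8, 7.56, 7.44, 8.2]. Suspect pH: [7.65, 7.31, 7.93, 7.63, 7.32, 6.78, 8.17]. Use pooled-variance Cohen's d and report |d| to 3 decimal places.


Pooled-variance Cohen's d for soil pH comparison:
Scene mean = 51.67 / 7 = 7.381429
Suspect mean = 52.79 / 7 = 7.541429
Scene sample variance s_s^2 = 0.200314
Suspect sample variance s_c^2 = 0.208014
Pooled variance = ((n_s-1)*s_s^2 + (n_c-1)*s_c^2) / (n_s + n_c - 2) = 0.204164
Pooled SD = sqrt(0.204164) = 0.451845
Mean difference = -0.16
|d| = |-0.16| / 0.451845 = 0.354

0.354


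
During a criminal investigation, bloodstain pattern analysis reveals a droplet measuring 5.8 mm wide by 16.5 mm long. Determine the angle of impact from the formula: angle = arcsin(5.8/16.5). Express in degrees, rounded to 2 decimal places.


Blood spatter impact angle calculation:
width / length = 5.8 / 16.5 = 0.351515
angle = arcsin(0.351515)
angle = 20.58 degrees

20.58


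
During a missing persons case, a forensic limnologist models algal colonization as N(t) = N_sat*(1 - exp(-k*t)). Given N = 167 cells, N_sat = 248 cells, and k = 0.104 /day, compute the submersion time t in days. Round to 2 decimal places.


PMSI from diatom colonization curve:
N / N_sat = 167 / 248 = 0.673387
1 - N/N_sat = 0.326613
ln(1 - N/N_sat) = -1.118979
t = -ln(1 - N/N_sat) / k = -(-1.118979) / 0.104 = 10.76 days

10.76


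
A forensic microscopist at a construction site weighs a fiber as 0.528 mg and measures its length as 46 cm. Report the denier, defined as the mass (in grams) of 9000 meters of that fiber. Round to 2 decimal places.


Denier calculation:
Mass in grams = 0.528 mg / 1000 = 0.000528 g
Length in meters = 46 cm / 100 = 0.46 m
Linear density = mass / length = 0.000528 / 0.46 = 0.00114783 g/m
Denier = (g/m) * 9000 = 0.00114783 * 9000 = 10.33

10.33


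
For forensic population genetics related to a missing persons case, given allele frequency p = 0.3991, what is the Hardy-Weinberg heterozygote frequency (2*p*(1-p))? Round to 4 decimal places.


Hardy-Weinberg heterozygote frequency:
q = 1 - p = 1 - 0.3991 = 0.6009
2pq = 2 * 0.3991 * 0.6009 = 0.4796

0.4796


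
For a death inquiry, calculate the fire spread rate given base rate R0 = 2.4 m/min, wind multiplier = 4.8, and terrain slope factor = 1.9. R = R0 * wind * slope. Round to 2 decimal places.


Fire spread rate calculation:
R = R0 * wind_factor * slope_factor
= 2.4 * 4.8 * 1.9
= 11.52 * 1.9
= 21.89 m/min

21.89


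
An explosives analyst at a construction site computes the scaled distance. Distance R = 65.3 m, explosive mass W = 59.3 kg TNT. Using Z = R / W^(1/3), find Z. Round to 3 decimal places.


Scaled distance calculation:
W^(1/3) = 59.3^(1/3) = 3.899584
Z = R / W^(1/3) = 65.3 / 3.899584
Z = 16.745 m/kg^(1/3)

16.745


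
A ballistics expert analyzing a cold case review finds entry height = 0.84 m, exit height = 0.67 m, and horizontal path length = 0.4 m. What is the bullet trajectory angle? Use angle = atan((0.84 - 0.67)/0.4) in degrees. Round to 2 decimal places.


Bullet trajectory angle:
Height difference = 0.84 - 0.67 = 0.17 m
angle = atan(0.17 / 0.4)
angle = atan(0.425)
angle = 23.03 degrees

23.03


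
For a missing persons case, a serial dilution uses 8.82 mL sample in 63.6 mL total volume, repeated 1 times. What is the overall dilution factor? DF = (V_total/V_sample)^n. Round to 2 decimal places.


Dilution factor calculation:
Single dilution = V_total / V_sample = 63.6 / 8.82 ≈ 7.210884
Number of dilutions = 1
Total DF = (63.6 / 8.82)^1 (full precision, rounded at the end) = 7.21

7.21


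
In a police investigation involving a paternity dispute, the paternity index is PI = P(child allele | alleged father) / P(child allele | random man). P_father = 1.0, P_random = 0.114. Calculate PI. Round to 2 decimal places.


Paternity Index calculation:
PI = P(allele|father) / P(allele|random)
PI = 1.0 / 0.114
PI = 8.77

8.77


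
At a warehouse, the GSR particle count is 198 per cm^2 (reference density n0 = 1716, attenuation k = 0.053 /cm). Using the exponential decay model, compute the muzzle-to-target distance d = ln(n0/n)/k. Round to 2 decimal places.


GSR distance calculation:
n0/n = 1716 / 198 = 8.666667
ln(n0/n) = 2.159484
d = 2.159484 / 0.053 = 40.74 cm

40.74


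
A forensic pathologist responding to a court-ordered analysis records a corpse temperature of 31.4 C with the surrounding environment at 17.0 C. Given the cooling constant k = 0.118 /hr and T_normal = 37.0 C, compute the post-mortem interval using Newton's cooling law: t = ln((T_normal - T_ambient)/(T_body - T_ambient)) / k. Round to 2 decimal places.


Using Newton's law of cooling:
t = ln((T_normal - T_ambient) / (T_body - T_ambient)) / k
T_normal - T_ambient = 20.0
T_body - T_ambient = 14.4
Ratio = 1.388889
ln(ratio) = 0.328504
t = 0.328504 / 0.118 = 2.78 hours

2.78


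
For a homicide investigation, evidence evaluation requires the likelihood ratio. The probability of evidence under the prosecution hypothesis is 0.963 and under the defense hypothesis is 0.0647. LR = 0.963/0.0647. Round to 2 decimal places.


Likelihood ratio calculation:
LR = P(E|Hp) / P(E|Hd)
LR = 0.963 / 0.0647
LR = 14.88

14.88


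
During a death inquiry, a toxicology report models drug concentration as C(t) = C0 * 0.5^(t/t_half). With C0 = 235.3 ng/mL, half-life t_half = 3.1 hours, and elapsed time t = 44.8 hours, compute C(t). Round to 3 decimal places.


Drug concentration decay:
Number of half-lives = t / t_half = 44.8 / 3.1 = 14.451613
Decay factor = 0.5^14.451613 = 0.00004463
C(t) = 235.3 * 0.00004463 = 0.011 ng/mL

0.011


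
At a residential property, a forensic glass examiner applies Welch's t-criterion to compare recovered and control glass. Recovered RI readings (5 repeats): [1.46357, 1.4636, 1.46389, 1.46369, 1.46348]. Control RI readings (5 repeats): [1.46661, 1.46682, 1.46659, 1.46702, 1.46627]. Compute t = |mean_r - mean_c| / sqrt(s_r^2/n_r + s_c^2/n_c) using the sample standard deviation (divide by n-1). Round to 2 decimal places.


Welch's t-criterion for glass RI comparison:
Recovered mean = sum / n_r = 7.31823 / 5 = 1.463646
Control mean = sum / n_c = 7.33331 / 5 = 1.466662
Recovered sample variance s_r^2 = 2.423e-08
Control sample variance s_c^2 = 7.867e-08
Welch SE (unpooled) = sqrt(s_r^2/n_r + s_c^2/n_c) = sqrt(4.846e-09 + 1.5734e-08) = sqrt(2.058e-08) = 0.000143457
|mean_r - mean_c| = 0.003016
t = 0.003016 / 0.000143457 = 21.02

21.02


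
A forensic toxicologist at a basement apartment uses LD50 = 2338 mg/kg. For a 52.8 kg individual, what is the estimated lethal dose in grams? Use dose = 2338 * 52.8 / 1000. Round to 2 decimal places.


Lethal dose calculation:
Lethal dose = LD50 * body_weight / 1000
= 2338 * 52.8 / 1000
= 123446.4 / 1000
= 123.45 g

123.45


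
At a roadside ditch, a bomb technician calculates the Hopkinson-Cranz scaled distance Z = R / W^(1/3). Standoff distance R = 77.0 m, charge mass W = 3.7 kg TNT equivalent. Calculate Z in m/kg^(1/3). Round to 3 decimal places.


Scaled distance calculation:
W^(1/3) = 3.7^(1/3) = 1.54668
Z = R / W^(1/3) = 77.0 / 1.54668
Z = 49.784 m/kg^(1/3)

49.784


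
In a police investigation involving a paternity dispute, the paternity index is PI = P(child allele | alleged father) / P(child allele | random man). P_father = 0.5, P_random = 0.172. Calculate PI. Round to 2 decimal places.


Paternity Index calculation:
PI = P(allele|father) / P(allele|random)
PI = 0.5 / 0.172
PI = 2.91

2.91


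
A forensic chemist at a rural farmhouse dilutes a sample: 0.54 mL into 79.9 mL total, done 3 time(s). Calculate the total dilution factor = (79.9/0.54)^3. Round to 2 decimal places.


Dilution factor calculation:
Single dilution = V_total / V_sample = 79.9 / 0.54 ≈ 147.962963
Number of dilutions = 3
Total DF = (79.9 / 0.54)^3 (full precision, rounded at the end) = 3239358.83

3239358.83


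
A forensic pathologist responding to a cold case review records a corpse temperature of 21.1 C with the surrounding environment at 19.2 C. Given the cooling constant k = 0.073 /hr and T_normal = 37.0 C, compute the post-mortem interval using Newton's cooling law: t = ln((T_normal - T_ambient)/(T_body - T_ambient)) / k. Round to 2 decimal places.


Using Newton's law of cooling:
t = ln((T_normal - T_ambient) / (T_body - T_ambient)) / k
T_normal - T_ambient = 17.8
T_body - T_ambient = 1.9
Ratio = 9.368421
ln(ratio) = 2.237345
t = 2.237345 / 0.073 = 30.65 hours

30.65


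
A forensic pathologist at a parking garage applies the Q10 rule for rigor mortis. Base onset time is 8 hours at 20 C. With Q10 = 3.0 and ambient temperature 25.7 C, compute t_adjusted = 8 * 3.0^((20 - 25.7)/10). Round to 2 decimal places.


Rigor mortis time adjustment:
Exponent = (T_ref - T_actual) / 10 = (20 - 25.7) / 10 = -0.57
Q10 factor = 3.0^-0.57 = 0.53461
t_adjusted = 8 * 0.53461 = 4.28 hours

4.28


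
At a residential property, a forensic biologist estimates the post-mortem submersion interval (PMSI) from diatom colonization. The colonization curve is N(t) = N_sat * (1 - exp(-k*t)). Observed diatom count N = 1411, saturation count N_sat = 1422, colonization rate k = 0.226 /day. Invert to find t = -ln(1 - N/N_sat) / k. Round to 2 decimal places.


PMSI from diatom colonization curve:
N / N_sat = 1411 / 1422 = 0.992264
1 - N/N_sat = 0.007736
ln(1 - N/N_sat) = -4.861871
t = -ln(1 - N/N_sat) / k = -(-4.861871) / 0.226 = 21.51 days

21.51


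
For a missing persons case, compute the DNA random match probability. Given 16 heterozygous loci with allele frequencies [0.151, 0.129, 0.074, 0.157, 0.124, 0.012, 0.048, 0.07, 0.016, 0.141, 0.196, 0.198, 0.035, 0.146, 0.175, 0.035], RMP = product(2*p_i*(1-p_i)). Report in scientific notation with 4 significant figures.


Computing RMP for 16 loci:
Locus 1: 2 * 0.151 * 0.849 = 0.256398
Locus 2: 2 * 0.129 * 0.871 = 0.224718
Locus 3: 2 * 0.074 * 0.926 = 0.137048
Locus 4: 2 * 0.157 * 0.843 = 0.264702
Locus 5: 2 * 0.124 * 0.876 = 0.217248
Locus 6: 2 * 0.012 * 0.988 = 0.023712
Locus 7: 2 * 0.048 * 0.952 = 0.091392
Locus 8: 2 * 0.07 * 0.93 = 0.1302
Locus 9: 2 * 0.016 * 0.984 = 0.031488
Locus 10: 2 * 0.141 * 0.859 = 0.242238
Locus 11: 2 * 0.196 * 0.804 = 0.315168
Locus 12: 2 * 0.198 * 0.802 = 0.317592
Locus 13: 2 * 0.035 * 0.965 = 0.06755
Locus 14: 2 * 0.146 * 0.854 = 0.249368
Locus 15: 2 * 0.175 * 0.825 = 0.28875
Locus 16: 2 * 0.035 * 0.965 = 0.06755
RMP = 3.214e-14

3.214e-14


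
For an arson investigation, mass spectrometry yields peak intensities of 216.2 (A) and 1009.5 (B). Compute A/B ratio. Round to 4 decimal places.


Spectral peak ratio:
Peak A = 216.2 counts
Peak B = 1009.5 counts
Ratio = 216.2 / 1009.5 = 0.2142

0.2142


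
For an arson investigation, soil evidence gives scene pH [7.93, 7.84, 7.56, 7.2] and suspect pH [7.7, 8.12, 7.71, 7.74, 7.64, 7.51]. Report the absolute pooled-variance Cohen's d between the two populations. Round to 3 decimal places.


Pooled-variance Cohen's d for soil pH comparison:
Scene mean = 30.53 / 4 = 7.6325
Suspect mean = 46.42 / 6 = 7.736667
Scene sample variance s_s^2 = 0.107958
Suspect sample variance s_c^2 = 0.041947
Pooled variance = ((n_s-1)*s_s^2 + (n_c-1)*s_c^2) / (n_s + n_c - 2) = 0.066701
Pooled SD = sqrt(0.066701) = 0.258265
Mean difference = -0.104167
|d| = |-0.104167| / 0.258265 = 0.403

0.403


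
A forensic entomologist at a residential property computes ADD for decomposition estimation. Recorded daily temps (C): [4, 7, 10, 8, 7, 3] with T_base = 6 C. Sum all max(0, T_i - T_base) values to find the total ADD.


Computing ADD day by day:
Day 1: max(0, 4 - 6) = 0
Day 2: max(0, 7 - 6) = 1
Day 3: max(0, 10 - 6) = 4
Day 4: max(0, 8 - 6) = 2
Day 5: max(0, 7 - 6) = 1
Day 6: max(0, 3 - 6) = 0
Total ADD = 8

8


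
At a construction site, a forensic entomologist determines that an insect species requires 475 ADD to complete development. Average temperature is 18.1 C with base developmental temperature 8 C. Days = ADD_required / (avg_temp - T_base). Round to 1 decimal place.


Insect development time:
Effective temperature = avg_temp - T_base = 18.1 - 8 = 10.1 C
Days = ADD / effective_temp = 475 / 10.1 = 47.0 days

47.0


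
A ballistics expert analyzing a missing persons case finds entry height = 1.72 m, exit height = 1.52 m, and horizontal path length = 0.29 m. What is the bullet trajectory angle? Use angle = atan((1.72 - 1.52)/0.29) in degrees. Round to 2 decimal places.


Bullet trajectory angle:
Height difference = 1.72 - 1.52 = 0.2 m
angle = atan(0.2 / 0.29)
angle = atan(0.689655)
angle = 34.59 degrees

34.59


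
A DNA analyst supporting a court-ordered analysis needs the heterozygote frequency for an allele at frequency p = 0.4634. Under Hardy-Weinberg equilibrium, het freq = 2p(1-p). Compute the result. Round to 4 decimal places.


Hardy-Weinberg heterozygote frequency:
q = 1 - p = 1 - 0.4634 = 0.5366
2pq = 2 * 0.4634 * 0.5366 = 0.4973

0.4973


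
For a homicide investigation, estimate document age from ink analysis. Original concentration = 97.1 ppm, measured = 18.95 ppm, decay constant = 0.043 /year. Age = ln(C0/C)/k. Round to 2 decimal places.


Document age estimation:
C0/C = 97.1 / 18.95 = 5.124011
ln(C0/C) = 1.633938
t = 1.633938 / 0.043 = 38.00 years

38.00


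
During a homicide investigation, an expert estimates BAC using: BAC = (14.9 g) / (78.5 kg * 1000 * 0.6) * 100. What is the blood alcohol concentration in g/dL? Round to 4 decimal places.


Applying the Widmark formula:
BAC = (dose_g / (body_wt * 1000 * r)) * 100
Denominator = 78.5 * 1000 * 0.6 = 47100
BAC = (14.9 / 47100) * 100
BAC = 0.0316 g/dL

0.0316


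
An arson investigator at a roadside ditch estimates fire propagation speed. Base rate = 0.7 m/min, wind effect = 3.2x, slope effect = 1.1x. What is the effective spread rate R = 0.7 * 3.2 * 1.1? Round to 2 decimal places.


Fire spread rate calculation:
R = R0 * wind_factor * slope_factor
= 0.7 * 3.2 * 1.1
= 2.24 * 1.1
= 2.46 m/min

2.46


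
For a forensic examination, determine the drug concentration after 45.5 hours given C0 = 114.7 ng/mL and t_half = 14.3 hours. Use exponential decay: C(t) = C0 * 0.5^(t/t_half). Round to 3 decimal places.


Drug concentration decay:
Number of half-lives = t / t_half = 45.5 / 14.3 = 3.181818
Decay factor = 0.5^3.181818 = 0.11019892
C(t) = 114.7 * 0.11019892 = 12.640 ng/mL

12.640


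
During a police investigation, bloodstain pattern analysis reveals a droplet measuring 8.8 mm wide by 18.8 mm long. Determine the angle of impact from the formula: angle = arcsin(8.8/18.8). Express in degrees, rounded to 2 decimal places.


Blood spatter impact angle calculation:
width / length = 8.8 / 18.8 = 0.468085
angle = arcsin(0.468085)
angle = 27.91 degrees

27.91


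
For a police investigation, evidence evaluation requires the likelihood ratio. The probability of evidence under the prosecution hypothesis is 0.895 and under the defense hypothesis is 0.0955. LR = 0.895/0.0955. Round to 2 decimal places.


Likelihood ratio calculation:
LR = P(E|Hp) / P(E|Hd)
LR = 0.895 / 0.0955
LR = 9.37

9.37


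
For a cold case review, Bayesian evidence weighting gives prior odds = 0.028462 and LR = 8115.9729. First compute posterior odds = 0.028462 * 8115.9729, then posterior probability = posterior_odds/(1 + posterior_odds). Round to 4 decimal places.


Bayesian evidence evaluation:
Posterior odds = prior_odds * LR = 0.028462 * 8115.9729 = 230.9968
Posterior probability = posterior_odds / (1 + posterior_odds)
= 230.9968 / (1 + 230.9968)
= 230.9968 / 231.9968
= 0.9957

0.9957


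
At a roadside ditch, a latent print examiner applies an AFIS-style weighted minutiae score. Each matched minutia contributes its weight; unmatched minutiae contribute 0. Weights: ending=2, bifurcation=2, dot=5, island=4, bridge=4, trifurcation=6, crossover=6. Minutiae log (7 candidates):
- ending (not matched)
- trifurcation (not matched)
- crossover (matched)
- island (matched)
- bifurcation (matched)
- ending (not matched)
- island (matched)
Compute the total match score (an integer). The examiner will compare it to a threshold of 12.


Weighted minutiae match score:
  ending: not matched, +0
  trifurcation: not matched, +0
  crossover: matched, +6 (running total 6)
  island: matched, +4 (running total 10)
  bifurcation: matched, +2 (running total 12)
  ending: not matched, +0
  island: matched, +4 (running total 16)
Total score = 16
Threshold = 12; verdict = identification

16
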